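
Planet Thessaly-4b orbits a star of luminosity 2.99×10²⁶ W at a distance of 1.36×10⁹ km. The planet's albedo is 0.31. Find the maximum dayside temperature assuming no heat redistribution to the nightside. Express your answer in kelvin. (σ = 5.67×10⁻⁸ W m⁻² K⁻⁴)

T_ss ≈ 112 K

d = 1.36×10⁹ km = 1.36×10¹² m.
Flux: S = L/(4πd²) = 2.99×10²⁶/(4π×(1.36×10¹²)²) = 12.9 W m⁻².
With no redistribution each surface element balances locally: S(1−A) = σT⁴.
T = [12.9 × 0.69 / 5.67×10⁻⁸]^(1/4) = (1.57×10⁸)^(1/4) = 112 K.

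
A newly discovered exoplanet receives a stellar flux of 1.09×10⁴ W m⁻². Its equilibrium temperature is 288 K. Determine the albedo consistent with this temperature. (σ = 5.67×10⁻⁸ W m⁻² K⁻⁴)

A ≈ 0.86

From T_eq⁴ = S(1−A)/(4σ): 1−A = 4σT_eq⁴/S.
1−A = 4 × 5.67×10⁻⁸ × (288)⁴ / 1.09×10⁴ = 0.143.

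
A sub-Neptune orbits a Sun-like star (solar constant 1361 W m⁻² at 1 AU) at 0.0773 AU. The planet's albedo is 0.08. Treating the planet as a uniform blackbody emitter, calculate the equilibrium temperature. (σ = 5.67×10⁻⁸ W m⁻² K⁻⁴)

Flux at 0.0773 AU: S = 1361/0.0773² = 2.28×10⁵ W m⁻².
Energy balance: absorbed = emitted ⇒ πR²·S(1−A) = 4πR²·σT_eq⁴, so T_eq⁴ = S(1−A)/(4σ).
T_eq = [2.28×10⁵ × 0.92 / (4 × 5.67×10⁻⁸)]^(1/4) = (9.24×10¹¹)^(1/4) = 980 K.

T_eq ≈ 980 K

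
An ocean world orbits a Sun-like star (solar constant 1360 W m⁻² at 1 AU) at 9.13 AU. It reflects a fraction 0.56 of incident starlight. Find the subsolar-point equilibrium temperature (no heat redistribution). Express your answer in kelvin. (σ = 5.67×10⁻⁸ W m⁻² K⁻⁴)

T_ss ≈ 106 K

Flux at 9.13 AU: S = 1360/9.13² = 16.3 W m⁻².
At the subsolar point the surface absorbs S(1−A) and emits σT⁴ per unit area — no factor of 4, since only the local patch is in balance.
T = [16.3 × 0.44 / 5.67×10⁻⁸]^(1/4) = (1.27×10⁸)^(1/4) = 106 K.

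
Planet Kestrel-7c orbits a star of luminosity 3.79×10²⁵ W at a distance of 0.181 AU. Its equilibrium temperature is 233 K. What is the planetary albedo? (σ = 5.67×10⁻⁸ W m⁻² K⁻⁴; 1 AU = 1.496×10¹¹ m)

A ≈ 0.84

d = 0.181 AU = 2.71×10¹⁰ m.
Flux: S = L/(4πd²) = 3.79×10²⁵/(4π×(2.71×10¹⁰)²) = 4110 W m⁻².
From T_eq⁴ = S(1−A)/(4σ): 1−A = 4σT_eq⁴/S.
1−A = 4 × 5.67×10⁻⁸ × (233)⁴ / 4110 = 0.163.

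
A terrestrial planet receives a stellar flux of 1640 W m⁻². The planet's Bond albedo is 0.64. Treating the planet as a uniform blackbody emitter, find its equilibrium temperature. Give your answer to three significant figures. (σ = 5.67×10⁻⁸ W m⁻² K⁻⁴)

T_eq ≈ 226 K

Energy balance: absorbed = emitted ⇒ πR²·S(1−A) = 4πR²·σT_eq⁴, so T_eq⁴ = S(1−A)/(4σ).
T_eq = [1640 × 0.36 / (4 × 5.67×10⁻⁸)]^(1/4) = (2.60×10⁹)^(1/4) = 226 K.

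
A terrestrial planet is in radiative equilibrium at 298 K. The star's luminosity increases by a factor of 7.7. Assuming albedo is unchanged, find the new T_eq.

T_eq ∝ L^(1/4) · d^(−1/2).
T′ = 298 × 7.7^(1/4) = 496 K.

T_eq ≈ 496 K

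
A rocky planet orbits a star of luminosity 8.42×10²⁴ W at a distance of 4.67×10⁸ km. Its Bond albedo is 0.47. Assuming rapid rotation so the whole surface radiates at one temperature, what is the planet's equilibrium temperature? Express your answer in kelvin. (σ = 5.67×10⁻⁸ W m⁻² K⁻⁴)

d = 4.67×10⁸ km = 4.67×10¹¹ m.
Flux: S = L/(4πd²) = 8.42×10²⁴/(4π×(4.67×10¹¹)²) = 3.07 W m⁻².
Energy balance: absorbed = emitted ⇒ πR²·S(1−A) = 4πR²·σT_eq⁴, so T_eq⁴ = S(1−A)/(4σ).
T_eq = [3.07 × 0.53 / (4 × 5.67×10⁻⁸)]^(1/4) = (7.18×10⁶)^(1/4) = 51.8 K.

T_eq ≈ 51.8 K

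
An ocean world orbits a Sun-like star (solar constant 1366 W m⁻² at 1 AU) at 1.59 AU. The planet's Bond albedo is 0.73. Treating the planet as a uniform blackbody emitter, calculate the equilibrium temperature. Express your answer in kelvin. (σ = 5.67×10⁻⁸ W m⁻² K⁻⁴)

Flux at 1.59 AU: S = 1366/1.59² = 540 W m⁻².
Energy balance: absorbed = emitted ⇒ πR²·S(1−A) = 4πR²·σT_eq⁴, so T_eq⁴ = S(1−A)/(4σ).
T_eq = [540 × 0.27 / (4 × 5.67×10⁻⁸)]^(1/4) = (6.43×10⁸)^(1/4) = 159 K.

T_eq ≈ 159 K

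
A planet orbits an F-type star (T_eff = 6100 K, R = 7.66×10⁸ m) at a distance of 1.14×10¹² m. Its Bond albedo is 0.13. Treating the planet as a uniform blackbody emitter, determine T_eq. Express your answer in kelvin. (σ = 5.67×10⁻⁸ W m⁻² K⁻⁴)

T_eq ≈ 108 K

L = 4πR_⋆²σT_⋆⁴ = 4π(7.66×10⁸)² × 5.67×10⁻⁸ × (6100)⁴ = 5.79×10²⁶ W.
S = L/(4πd²) = 35.4 W m⁻².
Energy balance: absorbed = emitted ⇒ πR²·S(1−A) = 4πR²·σT_eq⁴, so T_eq⁴ = S(1−A)/(4σ).
T_eq = [35.4 × 0.87 / (4 × 5.67×10⁻⁸)]^(1/4) = (1.36×10⁸)^(1/4) = 108 K.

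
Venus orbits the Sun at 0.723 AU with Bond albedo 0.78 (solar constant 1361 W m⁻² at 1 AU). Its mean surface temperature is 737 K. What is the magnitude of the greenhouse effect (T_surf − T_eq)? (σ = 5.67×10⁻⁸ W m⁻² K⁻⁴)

ΔT ≈ 512.8 K

S = 1361/0.723² = 2604 W m⁻².
T_eq = [S(1−A)/(4σ)]^(1/4) = [2604×0.22/(4×5.67×10⁻⁸)]^(1/4) = 224.2 K.
ΔT = T_surf − T_eq = 737 − 224.2.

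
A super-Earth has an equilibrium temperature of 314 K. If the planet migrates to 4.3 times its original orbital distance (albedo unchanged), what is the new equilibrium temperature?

T_eq ∝ L^(1/4) · d^(−1/2).
T′ = 314 / 4.3^(1/2) = 151 K.

T_eq ≈ 151 K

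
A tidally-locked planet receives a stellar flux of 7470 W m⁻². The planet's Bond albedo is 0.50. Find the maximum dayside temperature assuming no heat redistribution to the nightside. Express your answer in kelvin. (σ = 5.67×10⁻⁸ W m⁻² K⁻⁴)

With no redistribution each surface element balances locally: S(1−A) = σT⁴.
T = [7470 × 0.50 / 5.67×10⁻⁸]^(1/4) = (6.59×10¹⁰)^(1/4) = 507 K.

T_ss ≈ 507 K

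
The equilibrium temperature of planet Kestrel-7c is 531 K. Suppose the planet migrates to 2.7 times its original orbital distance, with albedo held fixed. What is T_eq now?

T_eq ≈ 323 K

T_eq ∝ L^(1/4) · d^(−1/2).
T′ = 531 / 2.7^(1/2) = 323 K.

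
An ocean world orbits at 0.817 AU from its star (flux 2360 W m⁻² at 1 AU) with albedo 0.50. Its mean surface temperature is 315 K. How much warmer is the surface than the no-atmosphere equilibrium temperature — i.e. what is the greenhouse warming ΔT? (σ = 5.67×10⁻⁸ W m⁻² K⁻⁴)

ΔT ≈ 17.9 K

S = 2360/0.817² = 3536 W m⁻².
T_eq = [S(1−A)/(4σ)]^(1/4) = [3536×0.50/(4×5.67×10⁻⁸)]^(1/4) = 297.1 K.
ΔT = T_surf − T_eq = 315 − 297.1.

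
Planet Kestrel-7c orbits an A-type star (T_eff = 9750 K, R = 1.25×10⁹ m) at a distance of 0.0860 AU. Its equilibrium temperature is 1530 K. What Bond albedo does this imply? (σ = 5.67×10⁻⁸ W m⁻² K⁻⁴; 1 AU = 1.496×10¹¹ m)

d = 0.0860 AU = 1.29×10¹⁰ m.
L = 4πR_⋆²σT_⋆⁴ = 4π(1.25×10⁹)² × 5.67×10⁻⁸ × (9750)⁴ = 1.01×10²⁸ W.
S = L/(4πd²) = 4.84×10⁶ W m⁻².
From T_eq⁴ = S(1−A)/(4σ): 1−A = 4σT_eq⁴/S.
1−A = 4 × 5.67×10⁻⁸ × (1530)⁴ / 4.84×10⁶ = 0.257.

A ≈ 0.74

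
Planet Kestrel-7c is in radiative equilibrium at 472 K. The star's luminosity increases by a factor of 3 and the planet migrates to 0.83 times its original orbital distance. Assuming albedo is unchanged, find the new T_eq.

T_eq ≈ 682 K

T_eq ∝ L^(1/4) · d^(−1/2).
T′ = 472 × 3^(1/4) / 0.83^(1/2) = 682 K.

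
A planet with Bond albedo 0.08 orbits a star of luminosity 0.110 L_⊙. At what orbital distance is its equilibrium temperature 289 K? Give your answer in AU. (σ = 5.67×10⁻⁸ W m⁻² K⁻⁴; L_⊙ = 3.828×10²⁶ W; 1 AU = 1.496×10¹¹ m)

d ≈ 0.295 AU

L = 0.110 × 3.828×10²⁶ = 4.21×10²⁵ W.
From T_eq⁴ = L(1−A)/(16πσd²): d = √[L(1−A)/(16πσT_eq⁴)].
d = √[4.21×10²⁵ × 0.92 / (16π × 5.67×10⁻⁸ × (289)⁴)] = 4.41×10¹⁰ m = 0.295 AU.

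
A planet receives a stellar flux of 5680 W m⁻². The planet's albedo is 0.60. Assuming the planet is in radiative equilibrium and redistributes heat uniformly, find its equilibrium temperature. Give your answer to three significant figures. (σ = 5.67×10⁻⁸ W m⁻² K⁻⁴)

T_eq ≈ 316 K

Energy balance: absorbed = emitted ⇒ πR²·S(1−A) = 4πR²·σT_eq⁴, so T_eq⁴ = S(1−A)/(4σ).
T_eq = [5680 × 0.40 / (4 × 5.67×10⁻⁸)]^(1/4) = (1.00×10¹⁰)^(1/4) = 316 K.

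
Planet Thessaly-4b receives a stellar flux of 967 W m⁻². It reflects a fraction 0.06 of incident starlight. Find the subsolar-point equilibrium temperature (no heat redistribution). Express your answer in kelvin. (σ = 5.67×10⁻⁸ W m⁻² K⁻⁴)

At the subsolar point the surface absorbs S(1−A) and emits σT⁴ per unit area — no factor of 4, since only the local patch is in balance.
T = [967 × 0.94 / 5.67×10⁻⁸]^(1/4) = (1.60×10¹⁰)^(1/4) = 356 K.

T_ss ≈ 356 K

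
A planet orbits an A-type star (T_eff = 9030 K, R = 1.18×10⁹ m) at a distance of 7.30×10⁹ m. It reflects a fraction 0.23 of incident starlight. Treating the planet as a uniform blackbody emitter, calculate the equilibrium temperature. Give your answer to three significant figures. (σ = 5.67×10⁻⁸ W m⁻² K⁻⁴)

T_eq ≈ 2400 K

L = 4πR_⋆²σT_⋆⁴ = 4π(1.18×10⁹)² × 5.67×10⁻⁸ × (9030)⁴ = 6.60×10²⁷ W.
S = L/(4πd²) = 9.85×10⁶ W m⁻².
Energy balance: absorbed = emitted ⇒ πR²·S(1−A) = 4πR²·σT_eq⁴, so T_eq⁴ = S(1−A)/(4σ).
T_eq = [9.85×10⁶ × 0.77 / (4 × 5.67×10⁻⁸)]^(1/4) = (3.34×10¹³)^(1/4) = 2400 K.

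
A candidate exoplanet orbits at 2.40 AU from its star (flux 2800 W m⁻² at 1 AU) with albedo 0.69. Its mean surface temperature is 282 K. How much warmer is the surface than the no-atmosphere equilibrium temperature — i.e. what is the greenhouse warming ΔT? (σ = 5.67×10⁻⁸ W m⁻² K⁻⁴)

S = 2800/2.40² = 486.1 W m⁻².
T_eq = [S(1−A)/(4σ)]^(1/4) = [486.1×0.31/(4×5.67×10⁻⁸)]^(1/4) = 160.6 K.
ΔT = T_surf − T_eq = 282 − 160.6.

ΔT ≈ 121.4 K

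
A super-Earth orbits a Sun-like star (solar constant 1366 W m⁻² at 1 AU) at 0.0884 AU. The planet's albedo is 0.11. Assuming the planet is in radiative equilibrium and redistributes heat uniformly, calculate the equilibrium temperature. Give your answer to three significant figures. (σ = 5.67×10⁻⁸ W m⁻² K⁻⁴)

Flux at 0.0884 AU: S = 1366/0.0884² = 1.75×10⁵ W m⁻².
Energy balance: absorbed = emitted ⇒ πR²·S(1−A) = 4πR²·σT_eq⁴, so T_eq⁴ = S(1−A)/(4σ).
T_eq = [1.75×10⁵ × 0.89 / (4 × 5.67×10⁻⁸)]^(1/4) = (6.86×10¹¹)^(1/4) = 910 K.

T_eq ≈ 910 K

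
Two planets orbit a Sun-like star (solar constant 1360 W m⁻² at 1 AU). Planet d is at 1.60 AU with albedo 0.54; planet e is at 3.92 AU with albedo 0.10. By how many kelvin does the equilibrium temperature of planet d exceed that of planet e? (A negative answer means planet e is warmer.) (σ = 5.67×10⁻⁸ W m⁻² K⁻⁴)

ΔT ≈ 44.3 K

T_eq = [S₀(1−A)/(4σd²)]^(1/4), so T ∝ (1−A)^(1/4) / √d.
T₁ = [1360×0.46/(4×5.67×10⁻⁸×1.60²)]^(1/4) = 181.18 K.
T₂ = [1360×0.90/(4×5.67×10⁻⁸×3.92²)]^(1/4) = 136.90 K.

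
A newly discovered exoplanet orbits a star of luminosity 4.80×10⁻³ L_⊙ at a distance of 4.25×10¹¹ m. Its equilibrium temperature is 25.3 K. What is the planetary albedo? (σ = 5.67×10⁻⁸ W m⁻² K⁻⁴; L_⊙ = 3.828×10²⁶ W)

L = 4.80×10⁻³ × 3.828×10²⁶ = 1.84×10²⁴ W.
Flux: S = L/(4πd²) = 1.84×10²⁴/(4π×(4.25×10¹¹)²) = 0.810 W m⁻².
From T_eq⁴ = S(1−A)/(4σ): 1−A = 4σT_eq⁴/S.
1−A = 4 × 5.67×10⁻⁸ × (25.3)⁴ / 0.810 = 0.115.

A ≈ 0.89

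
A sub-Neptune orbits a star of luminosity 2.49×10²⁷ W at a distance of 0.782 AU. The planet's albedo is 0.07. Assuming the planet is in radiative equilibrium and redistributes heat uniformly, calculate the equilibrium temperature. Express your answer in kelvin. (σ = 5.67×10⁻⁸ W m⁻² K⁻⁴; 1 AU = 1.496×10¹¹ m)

T_eq ≈ 494 K

d = 0.782 AU = 1.17×10¹¹ m.
Flux: S = L/(4πd²) = 2.49×10²⁷/(4π×(1.17×10¹¹)²) = 1.45×10⁴ W m⁻².
Energy balance: absorbed = emitted ⇒ πR²·S(1−A) = 4πR²·σT_eq⁴, so T_eq⁴ = S(1−A)/(4σ).
T_eq = [1.45×10⁴ × 0.93 / (4 × 5.67×10⁻⁸)]^(1/4) = (5.94×10¹⁰)^(1/4) = 494 K.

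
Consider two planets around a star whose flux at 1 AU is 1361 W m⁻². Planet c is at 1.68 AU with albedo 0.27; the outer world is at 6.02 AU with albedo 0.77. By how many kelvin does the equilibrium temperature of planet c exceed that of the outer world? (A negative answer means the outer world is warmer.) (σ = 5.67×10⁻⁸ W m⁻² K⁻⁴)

ΔT ≈ 119.9 K

T_eq = [S₀(1−A)/(4σd²)]^(1/4), so T ∝ (1−A)^(1/4) / √d.
T₁ = [1361×0.73/(4×5.67×10⁻⁸×1.68²)]^(1/4) = 198.49 K.
T₂ = [1361×0.23/(4×5.67×10⁻⁸×6.02²)]^(1/4) = 78.56 K.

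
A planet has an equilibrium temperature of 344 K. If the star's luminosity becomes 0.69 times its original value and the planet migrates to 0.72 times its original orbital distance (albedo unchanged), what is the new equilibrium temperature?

T_eq ∝ L^(1/4) · d^(−1/2).
T′ = 344 × 0.69^(1/4) / 0.72^(1/2) = 369 K.

T_eq ≈ 369 K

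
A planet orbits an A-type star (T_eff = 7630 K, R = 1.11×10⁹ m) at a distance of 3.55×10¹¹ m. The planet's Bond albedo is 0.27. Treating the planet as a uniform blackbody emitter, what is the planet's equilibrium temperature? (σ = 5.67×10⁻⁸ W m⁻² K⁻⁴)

L = 4πR_⋆²σT_⋆⁴ = 4π(1.11×10⁹)² × 5.67×10⁻⁸ × (7630)⁴ = 2.98×10²⁷ W.
S = L/(4πd²) = 1880 W m⁻².
Energy balance: absorbed = emitted ⇒ πR²·S(1−A) = 4πR²·σT_eq⁴, so T_eq⁴ = S(1−A)/(4σ).
T_eq = [1880 × 0.73 / (4 × 5.67×10⁻⁸)]^(1/4) = (6.05×10⁹)^(1/4) = 279 K.

T_eq ≈ 279 K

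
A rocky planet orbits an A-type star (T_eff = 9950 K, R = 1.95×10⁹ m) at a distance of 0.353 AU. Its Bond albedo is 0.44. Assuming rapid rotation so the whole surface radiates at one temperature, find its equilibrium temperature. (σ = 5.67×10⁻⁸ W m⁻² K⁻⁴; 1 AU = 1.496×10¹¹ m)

d = 0.353 AU = 5.28×10¹⁰ m.
L = 4πR_⋆²σT_⋆⁴ = 4π(1.95×10⁹)² × 5.67×10⁻⁸ × (9950)⁴ = 2.66×10²⁸ W.
S = L/(4πd²) = 7.58×10⁵ W m⁻².
Energy balance: absorbed = emitted ⇒ πR²·S(1−A) = 4πR²·σT_eq⁴, so T_eq⁴ = S(1−A)/(4σ).
T_eq = [7.58×10⁵ × 0.56 / (4 × 5.67×10⁻⁸)]^(1/4) = (1.87×10¹²)^(1/4) = 1170 K.

T_eq ≈ 1170 K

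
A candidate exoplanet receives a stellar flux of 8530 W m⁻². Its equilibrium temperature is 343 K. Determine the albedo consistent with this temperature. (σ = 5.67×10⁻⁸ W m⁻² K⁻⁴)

A ≈ 0.63

From T_eq⁴ = S(1−A)/(4σ): 1−A = 4σT_eq⁴/S.
1−A = 4 × 5.67×10⁻⁸ × (343)⁴ / 8530 = 0.368.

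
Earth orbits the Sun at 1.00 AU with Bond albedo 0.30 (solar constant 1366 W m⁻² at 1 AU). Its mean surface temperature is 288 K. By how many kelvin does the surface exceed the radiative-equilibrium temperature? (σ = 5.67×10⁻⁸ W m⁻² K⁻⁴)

ΔT ≈ 33.2 K

S = 1366/1.00² = 1366 W m⁻².
T_eq = [S(1−A)/(4σ)]^(1/4) = [1366×0.70/(4×5.67×10⁻⁸)]^(1/4) = 254.8 K.
ΔT = T_surf − T_eq = 288 − 254.8.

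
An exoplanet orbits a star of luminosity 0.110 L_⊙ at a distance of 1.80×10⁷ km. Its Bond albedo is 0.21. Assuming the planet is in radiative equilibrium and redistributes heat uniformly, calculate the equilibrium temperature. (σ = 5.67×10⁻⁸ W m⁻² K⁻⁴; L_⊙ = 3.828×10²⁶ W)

d = 1.80×10⁷ km = 1.80×10¹⁰ m.
L = 0.110 × 3.828×10²⁶ = 4.21×10²⁵ W.
Flux: S = L/(4πd²) = 4.21×10²⁵/(4π×(1.80×10¹⁰)²) = 1.03×10⁴ W m⁻².
Energy balance: absorbed = emitted ⇒ πR²·S(1−A) = 4πR²·σT_eq⁴, so T_eq⁴ = S(1−A)/(4σ).
T_eq = [1.03×10⁴ × 0.79 / (4 × 5.67×10⁻⁸)]^(1/4) = (3.60×10¹⁰)^(1/4) = 436 K.

T_eq ≈ 436 K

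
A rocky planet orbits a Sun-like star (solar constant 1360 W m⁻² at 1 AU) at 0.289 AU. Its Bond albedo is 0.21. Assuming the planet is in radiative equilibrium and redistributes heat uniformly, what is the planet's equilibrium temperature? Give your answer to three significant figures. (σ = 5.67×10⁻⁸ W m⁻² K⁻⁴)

Flux at 0.289 AU: S = 1360/0.289² = 1.63×10⁴ W m⁻².
Energy balance: absorbed = emitted ⇒ πR²·S(1−A) = 4πR²·σT_eq⁴, so T_eq⁴ = S(1−A)/(4σ).
T_eq = [1.63×10⁴ × 0.79 / (4 × 5.67×10⁻⁸)]^(1/4) = (5.67×10¹⁰)^(1/4) = 488 K.

T_eq ≈ 488 K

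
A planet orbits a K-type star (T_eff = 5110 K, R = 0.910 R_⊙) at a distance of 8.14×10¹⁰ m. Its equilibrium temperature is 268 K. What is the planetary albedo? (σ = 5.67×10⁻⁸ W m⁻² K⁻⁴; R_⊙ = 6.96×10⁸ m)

A ≈ 0.50

R_⋆ = 0.910 × 6.96×10⁸ = 6.33×10⁸ m.
L = 4πR_⋆²σT_⋆⁴ = 4π(6.33×10⁸)² × 5.67×10⁻⁸ × (5110)⁴ = 1.95×10²⁶ W.
S = L/(4πd²) = 2340 W m⁻².
From T_eq⁴ = S(1−A)/(4σ): 1−A = 4σT_eq⁴/S.
1−A = 4 × 5.67×10⁻⁸ × (268)⁴ / 2340 = 0.500.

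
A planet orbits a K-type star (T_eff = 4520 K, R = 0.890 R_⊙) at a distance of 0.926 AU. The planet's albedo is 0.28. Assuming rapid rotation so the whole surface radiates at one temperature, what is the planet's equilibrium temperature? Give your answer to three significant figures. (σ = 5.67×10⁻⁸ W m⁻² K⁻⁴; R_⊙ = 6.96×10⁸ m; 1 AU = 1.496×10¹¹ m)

R_⋆ = 0.890 × 6.96×10⁸ = 6.19×10⁸ m.
d = 0.926 AU = 1.39×10¹¹ m.
L = 4πR_⋆²σT_⋆⁴ = 4π(6.19×10⁸)² × 5.67×10⁻⁸ × (4520)⁴ = 1.14×10²⁶ W.
S = L/(4πd²) = 473 W m⁻².
Energy balance: absorbed = emitted ⇒ πR²·S(1−A) = 4πR²·σT_eq⁴, so T_eq⁴ = S(1−A)/(4σ).
T_eq = [473 × 0.72 / (4 × 5.67×10⁻⁸)]^(1/4) = (1.50×10⁹)^(1/4) = 197 K.

T_eq ≈ 197 K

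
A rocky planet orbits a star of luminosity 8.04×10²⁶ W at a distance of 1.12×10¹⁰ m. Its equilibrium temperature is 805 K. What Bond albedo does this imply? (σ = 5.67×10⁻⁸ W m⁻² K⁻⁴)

Flux: S = L/(4πd²) = 8.04×10²⁶/(4π×(1.12×10¹⁰)²) = 5.10×10⁵ W m⁻².
From T_eq⁴ = S(1−A)/(4σ): 1−A = 4σT_eq⁴/S.
1−A = 4 × 5.67×10⁻⁸ × (805)⁴ / 5.10×10⁵ = 0.187.

A ≈ 0.81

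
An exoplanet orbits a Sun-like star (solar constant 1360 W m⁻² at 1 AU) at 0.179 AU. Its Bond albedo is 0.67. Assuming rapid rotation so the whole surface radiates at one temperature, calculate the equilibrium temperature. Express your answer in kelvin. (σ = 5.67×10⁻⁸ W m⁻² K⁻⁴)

Flux at 0.179 AU: S = 1360/0.179² = 4.24×10⁴ W m⁻².
Energy balance: absorbed = emitted ⇒ πR²·S(1−A) = 4πR²·σT_eq⁴, so T_eq⁴ = S(1−A)/(4σ).
T_eq = [4.24×10⁴ × 0.33 / (4 × 5.67×10⁻⁸)]^(1/4) = (6.18×10¹⁰)^(1/4) = 499 K.

T_eq ≈ 499 K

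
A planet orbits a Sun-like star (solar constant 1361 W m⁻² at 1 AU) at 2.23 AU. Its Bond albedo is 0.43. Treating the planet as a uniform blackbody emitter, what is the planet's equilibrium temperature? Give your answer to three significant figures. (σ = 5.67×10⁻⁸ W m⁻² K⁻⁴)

Flux at 2.23 AU: S = 1361/2.23² = 274 W m⁻².
Energy balance: absorbed = emitted ⇒ πR²·S(1−A) = 4πR²·σT_eq⁴, so T_eq⁴ = S(1−A)/(4σ).
T_eq = [274 × 0.57 / (4 × 5.67×10⁻⁸)]^(1/4) = (6.88×10⁸)^(1/4) = 162 K.

T_eq ≈ 162 K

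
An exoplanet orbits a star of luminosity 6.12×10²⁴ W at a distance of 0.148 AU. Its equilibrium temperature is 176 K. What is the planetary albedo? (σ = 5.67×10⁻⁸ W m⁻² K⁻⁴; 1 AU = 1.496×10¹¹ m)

d = 0.148 AU = 2.21×10¹⁰ m.
Flux: S = L/(4πd²) = 6.12×10²⁴/(4π×(2.21×10¹⁰)²) = 993 W m⁻².
From T_eq⁴ = S(1−A)/(4σ): 1−A = 4σT_eq⁴/S.
1−A = 4 × 5.67×10⁻⁸ × (176)⁴ / 993 = 0.219.

A ≈ 0.78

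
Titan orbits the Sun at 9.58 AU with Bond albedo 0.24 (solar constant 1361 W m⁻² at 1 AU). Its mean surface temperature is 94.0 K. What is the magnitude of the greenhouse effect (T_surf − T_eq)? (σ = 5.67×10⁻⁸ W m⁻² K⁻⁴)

ΔT ≈ 10.0 K

S = 1361/9.58² = 14.83 W m⁻².
T_eq = [S(1−A)/(4σ)]^(1/4) = [14.83×0.76/(4×5.67×10⁻⁸)]^(1/4) = 84.0 K.
ΔT = T_surf − T_eq = 94 − 84.0.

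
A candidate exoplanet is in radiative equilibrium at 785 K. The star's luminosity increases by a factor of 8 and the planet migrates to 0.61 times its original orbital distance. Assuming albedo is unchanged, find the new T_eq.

T_eq ∝ L^(1/4) · d^(−1/2).
T′ = 785 × 8^(1/4) / 0.61^(1/2) = 1690 K.

T_eq ≈ 1690 K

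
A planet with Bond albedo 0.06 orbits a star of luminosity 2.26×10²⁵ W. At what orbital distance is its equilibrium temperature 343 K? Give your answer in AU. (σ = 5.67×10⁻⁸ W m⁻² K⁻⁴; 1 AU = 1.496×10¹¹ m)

d ≈ 0.155 AU

From T_eq⁴ = L(1−A)/(16πσd²): d = √[L(1−A)/(16πσT_eq⁴)].
d = √[2.26×10²⁵ × 0.94 / (16π × 5.67×10⁻⁸ × (343)⁴)] = 2.32×10¹⁰ m = 0.155 AU.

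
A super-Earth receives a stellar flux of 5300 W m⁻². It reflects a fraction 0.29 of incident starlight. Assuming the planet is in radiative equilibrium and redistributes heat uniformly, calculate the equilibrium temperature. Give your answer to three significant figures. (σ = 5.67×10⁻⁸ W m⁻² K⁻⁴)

T_eq ≈ 359 K

Energy balance: absorbed = emitted ⇒ πR²·S(1−A) = 4πR²·σT_eq⁴, so T_eq⁴ = S(1−A)/(4σ).
T_eq = [5300 × 0.71 / (4 × 5.67×10⁻⁸)]^(1/4) = (1.66×10¹⁰)^(1/4) = 359 K.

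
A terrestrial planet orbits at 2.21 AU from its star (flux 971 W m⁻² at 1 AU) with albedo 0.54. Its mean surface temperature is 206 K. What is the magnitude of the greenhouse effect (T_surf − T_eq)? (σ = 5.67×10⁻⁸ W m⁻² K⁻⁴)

S = 971/2.21² = 198.8 W m⁻².
T_eq = [S(1−A)/(4σ)]^(1/4) = [198.8×0.46/(4×5.67×10⁻⁸)]^(1/4) = 141.7 K.
ΔT = T_surf − T_eq = 206 − 141.7.

ΔT ≈ 64.3 K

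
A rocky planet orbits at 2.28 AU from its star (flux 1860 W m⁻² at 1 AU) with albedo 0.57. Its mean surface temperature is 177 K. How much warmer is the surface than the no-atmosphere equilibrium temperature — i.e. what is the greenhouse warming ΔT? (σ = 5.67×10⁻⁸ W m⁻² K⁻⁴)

ΔT ≈ 15.6 K

S = 1860/2.28² = 357.8 W m⁻².
T_eq = [S(1−A)/(4σ)]^(1/4) = [357.8×0.43/(4×5.67×10⁻⁸)]^(1/4) = 161.4 K.
ΔT = T_surf − T_eq = 177 − 161.4.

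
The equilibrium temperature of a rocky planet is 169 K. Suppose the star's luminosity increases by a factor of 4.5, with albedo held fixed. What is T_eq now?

T_eq ≈ 246 K

T_eq ∝ L^(1/4) · d^(−1/2).
T′ = 169 × 4.5^(1/4) = 246 K.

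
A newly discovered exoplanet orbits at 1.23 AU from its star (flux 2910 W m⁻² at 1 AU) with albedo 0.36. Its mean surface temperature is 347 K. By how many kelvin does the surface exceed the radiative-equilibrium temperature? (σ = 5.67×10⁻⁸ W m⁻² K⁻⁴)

S = 2910/1.23² = 1923 W m⁻².
T_eq = [S(1−A)/(4σ)]^(1/4) = [1923×0.64/(4×5.67×10⁻⁸)]^(1/4) = 271.4 K.
ΔT = T_surf − T_eq = 347 − 271.4.

ΔT ≈ 75.6 K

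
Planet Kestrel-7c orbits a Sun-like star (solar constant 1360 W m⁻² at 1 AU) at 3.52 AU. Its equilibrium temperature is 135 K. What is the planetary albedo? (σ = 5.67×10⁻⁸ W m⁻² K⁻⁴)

Flux at 3.52 AU: S = 1360/3.52² = 110 W m⁻².
From T_eq⁴ = S(1−A)/(4σ): 1−A = 4σT_eq⁴/S.
1−A = 4 × 5.67×10⁻⁸ × (135)⁴ / 110 = 0.686.

A ≈ 0.31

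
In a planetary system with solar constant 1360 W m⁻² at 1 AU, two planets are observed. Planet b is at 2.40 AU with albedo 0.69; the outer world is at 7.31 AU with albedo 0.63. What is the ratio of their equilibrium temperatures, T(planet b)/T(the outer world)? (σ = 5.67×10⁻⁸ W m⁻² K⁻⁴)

T_eq = [S₀(1−A)/(4σd²)]^(1/4), so T ∝ (1−A)^(1/4) / √d.
T₁ = [1360×0.31/(4×5.67×10⁻⁸×2.40²)]^(1/4) = 134.03 K.
T₂ = [1360×0.37/(4×5.67×10⁻⁸×7.31²)]^(1/4) = 80.27 K.

T₁/T₂ ≈ 1.670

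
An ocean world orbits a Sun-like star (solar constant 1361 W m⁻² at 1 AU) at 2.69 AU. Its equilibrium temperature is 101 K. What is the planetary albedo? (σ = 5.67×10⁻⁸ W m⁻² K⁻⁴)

Flux at 2.69 AU: S = 1361/2.69² = 188 W m⁻².
From T_eq⁴ = S(1−A)/(4σ): 1−A = 4σT_eq⁴/S.
1−A = 4 × 5.67×10⁻⁸ × (101)⁴ / 188 = 0.125.

A ≈ 0.87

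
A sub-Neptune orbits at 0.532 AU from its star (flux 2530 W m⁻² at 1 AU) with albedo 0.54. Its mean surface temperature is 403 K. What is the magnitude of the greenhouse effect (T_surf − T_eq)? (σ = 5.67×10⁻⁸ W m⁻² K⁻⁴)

ΔT ≈ 36.1 K

S = 2530/0.532² = 8939 W m⁻².
T_eq = [S(1−A)/(4σ)]^(1/4) = [8939×0.46/(4×5.67×10⁻⁸)]^(1/4) = 366.9 K.
ΔT = T_surf − T_eq = 403 − 366.9.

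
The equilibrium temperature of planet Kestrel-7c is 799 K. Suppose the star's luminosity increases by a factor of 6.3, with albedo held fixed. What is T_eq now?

T_eq ≈ 1270 K

T_eq ∝ L^(1/4) · d^(−1/2).
T′ = 799 × 6.3^(1/4) = 1270 K.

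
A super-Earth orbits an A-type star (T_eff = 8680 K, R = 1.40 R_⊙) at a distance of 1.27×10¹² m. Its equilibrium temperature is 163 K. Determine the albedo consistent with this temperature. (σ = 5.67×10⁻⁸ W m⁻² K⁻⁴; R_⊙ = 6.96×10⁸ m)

R_⋆ = 1.40 × 6.96×10⁸ = 9.74×10⁸ m.
L = 4πR_⋆²σT_⋆⁴ = 4π(9.74×10⁸)² × 5.67×10⁻⁸ × (8680)⁴ = 3.84×10²⁷ W.
S = L/(4πd²) = 189 W m⁻².
From T_eq⁴ = S(1−A)/(4σ): 1−A = 4σT_eq⁴/S.
1−A = 4 × 5.67×10⁻⁸ × (163)⁴ / 189 = 0.845.

A ≈ 0.15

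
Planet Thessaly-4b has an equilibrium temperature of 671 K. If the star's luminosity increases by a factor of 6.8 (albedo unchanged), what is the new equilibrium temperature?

T_eq ∝ L^(1/4) · d^(−1/2).
T′ = 671 × 6.8^(1/4) = 1080 K.

T_eq ≈ 1080 K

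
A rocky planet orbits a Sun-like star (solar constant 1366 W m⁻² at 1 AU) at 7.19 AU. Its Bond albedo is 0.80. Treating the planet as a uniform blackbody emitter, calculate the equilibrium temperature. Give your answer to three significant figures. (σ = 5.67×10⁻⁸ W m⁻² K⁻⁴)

Flux at 7.19 AU: S = 1366/7.19² = 26.4 W m⁻².
Energy balance: absorbed = emitted ⇒ πR²·S(1−A) = 4πR²·σT_eq⁴, so T_eq⁴ = S(1−A)/(4σ).
T_eq = [26.4 × 0.20 / (4 × 5.67×10⁻⁸)]^(1/4) = (2.33×10⁷)^(1/4) = 69.5 K.

T_eq ≈ 69.5 K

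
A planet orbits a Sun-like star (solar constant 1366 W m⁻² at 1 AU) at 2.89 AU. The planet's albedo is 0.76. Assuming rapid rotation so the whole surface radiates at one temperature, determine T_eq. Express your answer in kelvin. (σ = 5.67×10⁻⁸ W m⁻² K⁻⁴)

T_eq ≈ 115 K

Flux at 2.89 AU: S = 1366/2.89² = 164 W m⁻².
Energy balance: absorbed = emitted ⇒ πR²·S(1−A) = 4πR²·σT_eq⁴, so T_eq⁴ = S(1−A)/(4σ).
T_eq = [164 × 0.24 / (4 × 5.67×10⁻⁸)]^(1/4) = (1.73×10⁸)^(1/4) = 115 K.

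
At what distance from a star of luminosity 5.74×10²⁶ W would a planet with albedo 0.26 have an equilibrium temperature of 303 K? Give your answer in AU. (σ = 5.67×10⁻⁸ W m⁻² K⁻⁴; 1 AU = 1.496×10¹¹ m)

d ≈ 0.889 AU

From T_eq⁴ = L(1−A)/(16πσd²): d = √[L(1−A)/(16πσT_eq⁴)].
d = √[5.74×10²⁶ × 0.74 / (16π × 5.67×10⁻⁸ × (303)⁴)] = 1.33×10¹¹ m = 0.889 AU.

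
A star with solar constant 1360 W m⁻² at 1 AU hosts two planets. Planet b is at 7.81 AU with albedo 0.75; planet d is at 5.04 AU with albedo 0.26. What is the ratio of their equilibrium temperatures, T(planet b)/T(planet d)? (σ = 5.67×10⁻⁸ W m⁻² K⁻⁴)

T_eq = [S₀(1−A)/(4σd²)]^(1/4), so T ∝ (1−A)^(1/4) / √d.
T₁ = [1360×0.25/(4×5.67×10⁻⁸×7.81²)]^(1/4) = 70.41 K.
T₂ = [1360×0.74/(4×5.67×10⁻⁸×5.04²)]^(1/4) = 114.97 K.

T₁/T₂ ≈ 0.612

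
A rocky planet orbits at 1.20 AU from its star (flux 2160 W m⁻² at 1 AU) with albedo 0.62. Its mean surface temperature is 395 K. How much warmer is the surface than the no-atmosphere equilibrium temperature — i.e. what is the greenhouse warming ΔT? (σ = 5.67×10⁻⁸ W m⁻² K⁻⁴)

S = 2160/1.20² = 1500 W m⁻².
T_eq = [S(1−A)/(4σ)]^(1/4) = [1500×0.38/(4×5.67×10⁻⁸)]^(1/4) = 223.9 K.
ΔT = T_surf − T_eq = 395 − 223.9.

ΔT ≈ 171.1 K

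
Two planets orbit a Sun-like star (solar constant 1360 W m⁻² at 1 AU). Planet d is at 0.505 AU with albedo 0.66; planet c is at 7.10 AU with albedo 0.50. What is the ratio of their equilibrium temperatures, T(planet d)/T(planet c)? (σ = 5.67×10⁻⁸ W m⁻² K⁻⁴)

T₁/T₂ ≈ 3.405

T_eq = [S₀(1−A)/(4σd²)]^(1/4), so T ∝ (1−A)^(1/4) / √d.
T₁ = [1360×0.34/(4×5.67×10⁻⁸×0.505²)]^(1/4) = 299.02 K.
T₂ = [1360×0.50/(4×5.67×10⁻⁸×7.10²)]^(1/4) = 87.82 K.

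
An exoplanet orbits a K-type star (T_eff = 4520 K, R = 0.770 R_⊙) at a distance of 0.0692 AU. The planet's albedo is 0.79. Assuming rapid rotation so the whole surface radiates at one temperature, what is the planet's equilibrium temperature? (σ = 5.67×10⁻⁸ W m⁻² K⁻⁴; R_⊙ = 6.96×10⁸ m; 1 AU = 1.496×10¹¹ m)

T_eq ≈ 492 K

R_⋆ = 0.770 × 6.96×10⁸ = 5.36×10⁸ m.
d = 0.0692 AU = 1.04×10¹⁰ m.
L = 4πR_⋆²σT_⋆⁴ = 4π(5.36×10⁸)² × 5.67×10⁻⁸ × (4520)⁴ = 8.54×10²⁵ W.
S = L/(4πd²) = 6.34×10⁴ W m⁻².
Energy balance: absorbed = emitted ⇒ πR²·S(1−A) = 4πR²·σT_eq⁴, so T_eq⁴ = S(1−A)/(4σ).
T_eq = [6.34×10⁴ × 0.21 / (4 × 5.67×10⁻⁸)]^(1/4) = (5.87×10¹⁰)^(1/4) = 492 K.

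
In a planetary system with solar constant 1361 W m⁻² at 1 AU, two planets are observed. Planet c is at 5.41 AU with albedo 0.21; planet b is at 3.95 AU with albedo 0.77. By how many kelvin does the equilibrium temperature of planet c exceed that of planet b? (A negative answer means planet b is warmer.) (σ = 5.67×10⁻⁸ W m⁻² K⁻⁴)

T_eq = [S₀(1−A)/(4σd²)]^(1/4), so T ∝ (1−A)^(1/4) / √d.
T₁ = [1361×0.79/(4×5.67×10⁻⁸×5.41²)]^(1/4) = 112.81 K.
T₂ = [1361×0.23/(4×5.67×10⁻⁸×3.95²)]^(1/4) = 96.98 K.

ΔT ≈ 15.8 K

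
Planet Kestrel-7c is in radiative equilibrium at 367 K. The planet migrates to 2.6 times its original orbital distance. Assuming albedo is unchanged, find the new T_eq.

T_eq ∝ L^(1/4) · d^(−1/2).
T′ = 367 / 2.6^(1/2) = 228 K.

T_eq ≈ 228 K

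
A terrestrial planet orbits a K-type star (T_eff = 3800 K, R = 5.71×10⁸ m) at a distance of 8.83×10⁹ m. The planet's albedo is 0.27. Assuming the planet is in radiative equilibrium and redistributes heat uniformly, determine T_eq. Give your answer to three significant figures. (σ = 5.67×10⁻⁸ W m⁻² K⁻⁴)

T_eq ≈ 632 K

L = 4πR_⋆²σT_⋆⁴ = 4π(5.71×10⁸)² × 5.67×10⁻⁸ × (3800)⁴ = 4.84×10²⁵ W.
S = L/(4πd²) = 4.94×10⁴ W m⁻².
Energy balance: absorbed = emitted ⇒ πR²·S(1−A) = 4πR²·σT_eq⁴, so T_eq⁴ = S(1−A)/(4σ).
T_eq = [4.94×10⁴ × 0.73 / (4 × 5.67×10⁻⁸)]^(1/4) = (1.59×10¹¹)^(1/4) = 632 K.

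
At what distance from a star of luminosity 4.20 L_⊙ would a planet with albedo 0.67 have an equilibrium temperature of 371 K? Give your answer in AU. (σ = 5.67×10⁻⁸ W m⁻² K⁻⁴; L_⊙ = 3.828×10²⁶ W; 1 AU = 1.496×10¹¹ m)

L = 4.20 × 3.828×10²⁶ = 1.61×10²⁷ W.
From T_eq⁴ = L(1−A)/(16πσd²): d = √[L(1−A)/(16πσT_eq⁴)].
d = √[1.61×10²⁷ × 0.33 / (16π × 5.67×10⁻⁸ × (371)⁴)] = 9.91×10¹⁰ m = 0.663 AU.

d ≈ 0.663 AU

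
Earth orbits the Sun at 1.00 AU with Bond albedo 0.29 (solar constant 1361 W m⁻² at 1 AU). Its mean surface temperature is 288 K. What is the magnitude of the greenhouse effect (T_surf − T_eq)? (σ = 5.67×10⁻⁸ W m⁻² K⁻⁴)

S = 1361/1.00² = 1361 W m⁻².
T_eq = [S(1−A)/(4σ)]^(1/4) = [1361×0.71/(4×5.67×10⁻⁸)]^(1/4) = 255.5 K.
ΔT = T_surf − T_eq = 288 − 255.5.

ΔT ≈ 32.5 K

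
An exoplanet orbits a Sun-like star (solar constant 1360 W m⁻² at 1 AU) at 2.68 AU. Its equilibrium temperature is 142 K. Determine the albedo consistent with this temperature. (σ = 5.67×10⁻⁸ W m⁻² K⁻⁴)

Flux at 2.68 AU: S = 1360/2.68² = 189 W m⁻².
From T_eq⁴ = S(1−A)/(4σ): 1−A = 4σT_eq⁴/S.
1−A = 4 × 5.67×10⁻⁸ × (142)⁴ / 189 = 0.487.

A ≈ 0.51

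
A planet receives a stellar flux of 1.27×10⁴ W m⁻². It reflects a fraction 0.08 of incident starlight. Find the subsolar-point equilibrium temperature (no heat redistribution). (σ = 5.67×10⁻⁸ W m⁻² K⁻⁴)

At the subsolar point the surface absorbs S(1−A) and emits σT⁴ per unit area — no factor of 4, since only the local patch is in balance.
T = [1.27×10⁴ × 0.92 / 5.67×10⁻⁸]^(1/4) = (2.06×10¹¹)^(1/4) = 674 K.

T_ss ≈ 674 K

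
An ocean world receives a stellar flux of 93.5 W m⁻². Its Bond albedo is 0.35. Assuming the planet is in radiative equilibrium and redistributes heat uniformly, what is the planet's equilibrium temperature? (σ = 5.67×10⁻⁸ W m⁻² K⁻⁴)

Energy balance: absorbed = emitted ⇒ πR²·S(1−A) = 4πR²·σT_eq⁴, so T_eq⁴ = S(1−A)/(4σ).
T_eq = [93.5 × 0.65 / (4 × 5.67×10⁻⁸)]^(1/4) = (2.68×10⁸)^(1/4) = 128 K.

T_eq ≈ 128 K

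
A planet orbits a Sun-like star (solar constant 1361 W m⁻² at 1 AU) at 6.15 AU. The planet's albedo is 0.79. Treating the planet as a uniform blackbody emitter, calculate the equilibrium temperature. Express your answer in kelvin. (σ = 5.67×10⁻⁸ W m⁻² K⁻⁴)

Flux at 6.15 AU: S = 1361/6.15² = 36.0 W m⁻².
Energy balance: absorbed = emitted ⇒ πR²·S(1−A) = 4πR²·σT_eq⁴, so T_eq⁴ = S(1−A)/(4σ).
T_eq = [36.0 × 0.21 / (4 × 5.67×10⁻⁸)]^(1/4) = (3.33×10⁷)^(1/4) = 76.0 K.

T_eq ≈ 76.0 K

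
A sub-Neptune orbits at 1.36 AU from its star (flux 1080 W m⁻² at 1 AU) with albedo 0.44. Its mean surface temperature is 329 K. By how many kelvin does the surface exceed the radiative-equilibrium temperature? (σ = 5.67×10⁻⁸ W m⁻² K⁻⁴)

ΔT ≈ 134.1 K

S = 1080/1.36² = 583.9 W m⁻².
T_eq = [S(1−A)/(4σ)]^(1/4) = [583.9×0.56/(4×5.67×10⁻⁸)]^(1/4) = 194.9 K.
ΔT = T_surf − T_eq = 329 − 194.9.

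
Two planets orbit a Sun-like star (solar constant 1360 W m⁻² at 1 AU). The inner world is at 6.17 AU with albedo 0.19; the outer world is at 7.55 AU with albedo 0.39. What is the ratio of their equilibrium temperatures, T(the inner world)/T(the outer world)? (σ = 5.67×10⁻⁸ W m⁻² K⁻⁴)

T_eq = [S₀(1−A)/(4σd²)]^(1/4), so T ∝ (1−A)^(1/4) / √d.
T₁ = [1360×0.81/(4×5.67×10⁻⁸×6.17²)]^(1/4) = 106.28 K.
T₂ = [1360×0.61/(4×5.67×10⁻⁸×7.55²)]^(1/4) = 89.50 K.

T₁/T₂ ≈ 1.187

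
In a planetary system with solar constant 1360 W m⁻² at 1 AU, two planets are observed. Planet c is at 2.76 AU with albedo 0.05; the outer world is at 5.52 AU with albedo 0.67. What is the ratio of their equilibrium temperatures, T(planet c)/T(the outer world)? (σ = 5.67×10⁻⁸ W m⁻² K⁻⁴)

T_eq = [S₀(1−A)/(4σd²)]^(1/4), so T ∝ (1−A)^(1/4) / √d.
T₁ = [1360×0.95/(4×5.67×10⁻⁸×2.76²)]^(1/4) = 165.37 K.
T₂ = [1360×0.33/(4×5.67×10⁻⁸×5.52²)]^(1/4) = 89.77 K.

T₁/T₂ ≈ 1.842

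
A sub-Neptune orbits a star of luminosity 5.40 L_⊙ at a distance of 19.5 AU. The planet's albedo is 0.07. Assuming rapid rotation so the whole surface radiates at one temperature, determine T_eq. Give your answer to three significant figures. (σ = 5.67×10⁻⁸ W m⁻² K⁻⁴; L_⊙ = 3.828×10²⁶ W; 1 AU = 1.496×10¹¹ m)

T_eq ≈ 94.4 K

d = 19.5 AU = 2.92×10¹² m.
L = 5.40 × 3.828×10²⁶ = 2.07×10²⁷ W.
Flux: S = L/(4πd²) = 2.07×10²⁷/(4π×(2.92×10¹²)²) = 19.3 W m⁻².
Energy balance: absorbed = emitted ⇒ πR²·S(1−A) = 4πR²·σT_eq⁴, so T_eq⁴ = S(1−A)/(4σ).
T_eq = [19.3 × 0.93 / (4 × 5.67×10⁻⁸)]^(1/4) = (7.93×10⁷)^(1/4) = 94.4 K.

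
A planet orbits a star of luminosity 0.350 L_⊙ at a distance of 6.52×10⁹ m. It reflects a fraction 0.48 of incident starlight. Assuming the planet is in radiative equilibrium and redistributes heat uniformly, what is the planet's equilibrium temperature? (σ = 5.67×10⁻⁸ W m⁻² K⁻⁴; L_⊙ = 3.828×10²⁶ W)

T_eq ≈ 871 K

L = 0.350 × 3.828×10²⁶ = 1.34×10²⁶ W.
Flux: S = L/(4πd²) = 1.34×10²⁶/(4π×(6.52×10⁹)²) = 2.51×10⁵ W m⁻².
Energy balance: absorbed = emitted ⇒ πR²·S(1−A) = 4πR²·σT_eq⁴, so T_eq⁴ = S(1−A)/(4σ).
T_eq = [2.51×10⁵ × 0.52 / (4 × 5.67×10⁻⁸)]^(1/4) = (5.75×10¹¹)^(1/4) = 871 K.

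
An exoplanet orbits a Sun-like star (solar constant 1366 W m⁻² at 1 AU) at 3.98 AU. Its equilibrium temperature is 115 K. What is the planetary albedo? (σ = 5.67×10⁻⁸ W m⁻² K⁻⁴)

A ≈ 0.54

Flux at 3.98 AU: S = 1366/3.98² = 86.2 W m⁻².
From T_eq⁴ = S(1−A)/(4σ): 1−A = 4σT_eq⁴/S.
1−A = 4 × 5.67×10⁻⁸ × (115)⁴ / 86.2 = 0.460.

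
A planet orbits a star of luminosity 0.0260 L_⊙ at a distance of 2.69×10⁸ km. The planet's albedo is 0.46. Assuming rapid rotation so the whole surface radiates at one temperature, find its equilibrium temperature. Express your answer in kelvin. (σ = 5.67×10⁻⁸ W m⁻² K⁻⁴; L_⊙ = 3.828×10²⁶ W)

T_eq ≈ 71.4 K

d = 2.69×10⁸ km = 2.69×10¹¹ m.
L = 0.0260 × 3.828×10²⁶ = 9.95×10²⁴ W.
Flux: S = L/(4πd²) = 9.95×10²⁴/(4π×(2.69×10¹¹)²) = 10.9 W m⁻².
Energy balance: absorbed = emitted ⇒ πR²·S(1−A) = 4πR²·σT_eq⁴, so T_eq⁴ = S(1−A)/(4σ).
T_eq = [10.9 × 0.54 / (4 × 5.67×10⁻⁸)]^(1/4) = (2.61×10⁷)^(1/4) = 71.4 K.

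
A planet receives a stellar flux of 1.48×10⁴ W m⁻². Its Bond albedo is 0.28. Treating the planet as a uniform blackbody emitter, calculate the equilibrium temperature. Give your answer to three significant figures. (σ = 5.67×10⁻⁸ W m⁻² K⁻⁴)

T_eq ≈ 466 K

Energy balance: absorbed = emitted ⇒ πR²·S(1−A) = 4πR²·σT_eq⁴, so T_eq⁴ = S(1−A)/(4σ).
T_eq = [1.48×10⁴ × 0.72 / (4 × 5.67×10⁻⁸)]^(1/4) = (4.70×10¹⁰)^(1/4) = 466 K.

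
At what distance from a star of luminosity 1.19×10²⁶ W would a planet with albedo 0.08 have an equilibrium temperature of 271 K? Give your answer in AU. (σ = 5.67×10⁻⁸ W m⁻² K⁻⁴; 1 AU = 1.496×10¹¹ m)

d ≈ 0.564 AU

From T_eq⁴ = L(1−A)/(16πσd²): d = √[L(1−A)/(16πσT_eq⁴)].
d = √[1.19×10²⁶ × 0.92 / (16π × 5.67×10⁻⁸ × (271)⁴)] = 8.44×10¹⁰ m = 0.564 AU.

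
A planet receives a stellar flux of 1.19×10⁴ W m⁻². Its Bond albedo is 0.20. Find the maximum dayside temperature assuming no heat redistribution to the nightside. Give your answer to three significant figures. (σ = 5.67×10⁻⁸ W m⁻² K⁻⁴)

With no redistribution each surface element balances locally: S(1−A) = σT⁴.
T = [1.19×10⁴ × 0.80 / 5.67×10⁻⁸]^(1/4) = (1.68×10¹¹)^(1/4) = 640 K.

T_ss ≈ 640 K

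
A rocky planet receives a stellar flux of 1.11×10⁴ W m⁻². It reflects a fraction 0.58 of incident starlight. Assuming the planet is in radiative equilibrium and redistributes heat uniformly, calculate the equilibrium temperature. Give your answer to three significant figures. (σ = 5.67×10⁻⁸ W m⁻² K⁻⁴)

Energy balance: absorbed = emitted ⇒ πR²·S(1−A) = 4πR²·σT_eq⁴, so T_eq⁴ = S(1−A)/(4σ).
T_eq = [1.11×10⁴ × 0.42 / (4 × 5.67×10⁻⁸)]^(1/4) = (2.06×10¹⁰)^(1/4) = 379 K.

T_eq ≈ 379 K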